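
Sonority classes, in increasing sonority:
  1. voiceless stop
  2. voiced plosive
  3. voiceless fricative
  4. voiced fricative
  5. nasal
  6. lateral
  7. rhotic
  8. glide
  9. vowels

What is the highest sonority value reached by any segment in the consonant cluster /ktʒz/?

/k/ is a voiceless stop (sonority 1).
/t/ is a voiceless stop (sonority 1).
/ʒ/ is a voiced fricative (sonority 4).
/z/ is a voiced fricative (sonority 4).
The maximum is 4.

4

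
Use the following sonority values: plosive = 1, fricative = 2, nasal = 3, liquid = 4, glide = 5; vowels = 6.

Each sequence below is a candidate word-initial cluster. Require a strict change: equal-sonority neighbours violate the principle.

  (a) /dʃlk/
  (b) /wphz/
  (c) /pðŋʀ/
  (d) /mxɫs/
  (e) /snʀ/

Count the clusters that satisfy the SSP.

2

(a) /dʃlk/: profile 1-2-4-1 — violates.
(b) /wphz/: profile 5-1-2-2 — violates.
(c) /pðŋʀ/: profile 1-2-3-4 — obeys.
(d) /mxɫs/: profile 3-2-4-2 — violates.
(e) /snʀ/: profile 2-3-4 — obeys.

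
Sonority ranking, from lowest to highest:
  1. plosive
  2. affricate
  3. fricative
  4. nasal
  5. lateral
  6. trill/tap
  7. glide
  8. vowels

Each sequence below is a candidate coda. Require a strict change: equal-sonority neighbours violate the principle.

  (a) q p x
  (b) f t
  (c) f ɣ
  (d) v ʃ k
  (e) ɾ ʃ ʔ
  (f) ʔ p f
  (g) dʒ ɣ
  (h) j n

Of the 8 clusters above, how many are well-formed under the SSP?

(a) 1-1-3 → violates
(b) 3-1 → obeys
(c) 3-3 → violates
(d) 3-3-1 → violates
(e) 6-3-1 → obeys
(f) 1-1-3 → violates
(g) 2-3 → violates
(h) 7-4 → obeys

3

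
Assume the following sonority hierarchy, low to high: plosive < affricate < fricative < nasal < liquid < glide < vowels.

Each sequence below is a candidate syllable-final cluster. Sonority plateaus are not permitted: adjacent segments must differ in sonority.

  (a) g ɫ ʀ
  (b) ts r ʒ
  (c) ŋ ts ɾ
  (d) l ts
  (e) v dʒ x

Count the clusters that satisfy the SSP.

(a) sonority 1-5-5: ill-formed.
(b) sonority 2-5-3: ill-formed.
(c) sonority 4-2-5: ill-formed.
(d) sonority 5-2: well-formed.
(e) sonority 3-2-3: ill-formed.

1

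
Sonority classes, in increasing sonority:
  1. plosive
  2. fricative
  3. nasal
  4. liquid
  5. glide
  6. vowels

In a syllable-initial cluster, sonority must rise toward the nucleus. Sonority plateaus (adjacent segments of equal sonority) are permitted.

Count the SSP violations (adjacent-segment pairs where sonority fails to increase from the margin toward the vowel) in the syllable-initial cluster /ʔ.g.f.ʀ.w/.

/ʔ/: plosive = 1.
/g/: plosive = 1.
/f/: fricative = 2.
/ʀ/: liquid = 4.
/w/: glide = 5.
/ʔ/→/g/: 1→1 (plateau, allowed) — ok.
/g/→/f/: 1→2 (rises) — ok.
/f/→/ʀ/: 2→4 (rises) — ok.
/ʀ/→/w/: 4→5 (rises) — ok.

0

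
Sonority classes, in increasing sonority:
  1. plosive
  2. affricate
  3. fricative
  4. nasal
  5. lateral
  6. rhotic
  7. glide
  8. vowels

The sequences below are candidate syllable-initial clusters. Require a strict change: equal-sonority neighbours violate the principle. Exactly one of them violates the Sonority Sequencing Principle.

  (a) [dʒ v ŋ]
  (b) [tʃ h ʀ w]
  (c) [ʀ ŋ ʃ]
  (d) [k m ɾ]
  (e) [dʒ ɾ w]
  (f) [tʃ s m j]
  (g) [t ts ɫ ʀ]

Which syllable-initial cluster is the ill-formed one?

(a) [dʒ v ŋ]: profile 2-3-4 — obeys.
(b) [tʃ h ʀ w]: profile 2-3-6-7 — obeys.
(c) [ʀ ŋ ʃ]: profile 6-4-3 — violates.
(d) [k m ɾ]: profile 1-4-6 — obeys.
(e) [dʒ ɾ w]: profile 2-6-7 — obeys.
(f) [tʃ s m j]: profile 2-3-4-7 — obeys.
(g) [t ts ɫ ʀ]: profile 1-2-5-6 — obeys.

c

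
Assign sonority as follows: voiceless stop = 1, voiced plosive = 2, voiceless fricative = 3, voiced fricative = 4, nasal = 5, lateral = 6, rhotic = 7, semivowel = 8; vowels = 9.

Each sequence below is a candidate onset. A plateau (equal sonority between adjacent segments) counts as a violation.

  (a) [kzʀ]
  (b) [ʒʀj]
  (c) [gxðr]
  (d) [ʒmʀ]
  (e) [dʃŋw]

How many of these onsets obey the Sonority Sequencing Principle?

5

(a) sonority 1-4-7: well-formed.
(b) sonority 4-7-8: well-formed.
(c) sonority 2-3-4-7: well-formed.
(d) sonority 4-5-7: well-formed.
(e) sonority 2-3-5-8: well-formed.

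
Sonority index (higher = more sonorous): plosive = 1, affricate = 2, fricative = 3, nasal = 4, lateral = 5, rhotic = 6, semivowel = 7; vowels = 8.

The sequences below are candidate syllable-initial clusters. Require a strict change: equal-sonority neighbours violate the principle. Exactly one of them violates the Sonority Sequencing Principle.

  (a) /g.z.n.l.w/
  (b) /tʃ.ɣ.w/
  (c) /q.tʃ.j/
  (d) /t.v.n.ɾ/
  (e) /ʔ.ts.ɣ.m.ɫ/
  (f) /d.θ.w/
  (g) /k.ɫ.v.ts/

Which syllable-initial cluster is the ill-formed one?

g

(a) sonority 1-3-4-5-7: well-formed.
(b) sonority 2-3-7: well-formed.
(c) sonority 1-2-7: well-formed.
(d) sonority 1-3-4-6: well-formed.
(e) sonority 1-2-3-4-5: well-formed.
(f) sonority 1-3-7: well-formed.
(g) sonority 1-5-3-2: ill-formed.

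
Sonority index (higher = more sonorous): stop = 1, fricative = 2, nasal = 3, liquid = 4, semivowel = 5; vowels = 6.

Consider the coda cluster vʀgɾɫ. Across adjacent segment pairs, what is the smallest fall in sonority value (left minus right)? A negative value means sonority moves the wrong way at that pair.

-3

/v/ is a fricative (sonority 2).
/ʀ/ is a liquid (sonority 4).
/g/ is a stop (sonority 1).
/ɾ/ is a liquid (sonority 4).
/ɫ/ is a liquid (sonority 4).
/v/→/ʀ/: change -2.
/ʀ/→/g/: change +3.
/g/→/ɾ/: change -3.
/ɾ/→/ɫ/: change +0.
Minimum = -3.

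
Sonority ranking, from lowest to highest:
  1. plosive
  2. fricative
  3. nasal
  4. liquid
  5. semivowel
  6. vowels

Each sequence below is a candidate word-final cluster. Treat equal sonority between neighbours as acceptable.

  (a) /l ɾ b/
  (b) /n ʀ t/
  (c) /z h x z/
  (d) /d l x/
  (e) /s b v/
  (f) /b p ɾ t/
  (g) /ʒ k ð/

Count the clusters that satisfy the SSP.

2

(a) /l ɾ b/: profile 4-4-1 — obeys.
(b) /n ʀ t/: profile 3-4-1 — violates.
(c) /z h x z/: profile 2-2-2-2 — obeys.
(d) /d l x/: profile 1-4-2 — violates.
(e) /s b v/: profile 2-1-2 — violates.
(f) /b p ɾ t/: profile 1-1-4-1 — violates.
(g) /ʒ k ð/: profile 2-1-2 — violates.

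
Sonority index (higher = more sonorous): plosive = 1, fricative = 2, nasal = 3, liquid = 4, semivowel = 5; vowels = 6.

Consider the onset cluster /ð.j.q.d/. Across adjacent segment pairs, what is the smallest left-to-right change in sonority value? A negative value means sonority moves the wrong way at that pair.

/ð/ is a fricative (sonority 2).
/j/ is a semivowel (sonority 5).
/q/ is a plosive (sonority 1).
/d/ is a plosive (sonority 1).
/ð/→/j/: change +3.
/j/→/q/: change -4.
/q/→/d/: change +0.
Minimum = -4.

-4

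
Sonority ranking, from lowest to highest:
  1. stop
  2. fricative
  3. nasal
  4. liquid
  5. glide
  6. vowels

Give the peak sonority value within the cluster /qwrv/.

5

/q/ — stop, sonority 1.
/w/ — glide, sonority 5.
/r/ — liquid, sonority 4.
/v/ — fricative, sonority 2.
The maximum is 5.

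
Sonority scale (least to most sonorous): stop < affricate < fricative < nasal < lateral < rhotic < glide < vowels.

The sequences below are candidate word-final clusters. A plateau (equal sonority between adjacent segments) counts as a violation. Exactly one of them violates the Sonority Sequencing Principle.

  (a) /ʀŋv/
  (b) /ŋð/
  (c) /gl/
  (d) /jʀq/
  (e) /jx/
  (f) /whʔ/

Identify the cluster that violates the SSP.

c

(a) 6-4-3 → obeys
(b) 4-3 → obeys
(c) 1-5 → violates
(d) 7-6-1 → obeys
(e) 7-3 → obeys
(f) 7-3-1 → obeys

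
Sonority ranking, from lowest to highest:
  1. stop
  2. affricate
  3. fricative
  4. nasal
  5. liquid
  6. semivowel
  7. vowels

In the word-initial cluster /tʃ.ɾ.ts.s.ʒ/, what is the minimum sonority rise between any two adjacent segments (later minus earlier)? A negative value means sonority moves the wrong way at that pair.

/tʃ/ — affricate, sonority 2.
/ɾ/ — liquid, sonority 5.
/ts/ — affricate, sonority 2.
/s/ — fricative, sonority 3.
/ʒ/ — fricative, sonority 3.
/tʃ/→/ɾ/: change +3.
/ɾ/→/ts/: change -3.
/ts/→/s/: change +1.
/s/→/ʒ/: change +0.
Minimum = -3.

-3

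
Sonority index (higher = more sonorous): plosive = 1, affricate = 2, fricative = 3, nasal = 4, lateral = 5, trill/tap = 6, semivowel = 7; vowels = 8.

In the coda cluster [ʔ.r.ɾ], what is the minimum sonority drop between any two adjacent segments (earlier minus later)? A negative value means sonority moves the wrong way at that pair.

-5

/ʔ/ — plosive, sonority 1.
/r/ — trill/tap, sonority 6.
/ɾ/ — trill/tap, sonority 6.
/ʔ/→/r/: change -5.
/r/→/ɾ/: change +0.
Minimum = -5.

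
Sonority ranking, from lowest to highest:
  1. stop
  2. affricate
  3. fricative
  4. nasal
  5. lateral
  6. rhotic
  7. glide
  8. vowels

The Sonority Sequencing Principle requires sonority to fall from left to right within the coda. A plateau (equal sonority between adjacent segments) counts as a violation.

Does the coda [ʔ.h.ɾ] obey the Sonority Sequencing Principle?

/ʔ/ — stop, sonority 1.
/h/ — fricative, sonority 3.
/ɾ/ — rhotic, sonority 6.
The profile is 1-3-6. Between /ʔ/ (1) and /h/ (3) sonority does not fall, so the cluster violates the SSP.

no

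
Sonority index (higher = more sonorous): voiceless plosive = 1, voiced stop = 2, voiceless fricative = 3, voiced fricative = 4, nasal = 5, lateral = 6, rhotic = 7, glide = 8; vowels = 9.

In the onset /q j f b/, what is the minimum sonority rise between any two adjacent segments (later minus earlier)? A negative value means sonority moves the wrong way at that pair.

-5

/q/ — voiceless plosive, sonority 1.
/j/ — glide, sonority 8.
/f/ — voiceless fricative, sonority 3.
/b/ — voiced stop, sonority 2.
/q/→/j/: change +7.
/j/→/f/: change -5.
/f/→/b/: change -1.
Minimum = -5.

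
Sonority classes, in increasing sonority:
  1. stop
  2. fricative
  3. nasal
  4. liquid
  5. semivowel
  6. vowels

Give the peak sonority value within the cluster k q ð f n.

/k/ is a stop (sonority 1).
/q/ is a stop (sonority 1).
/ð/ is a fricative (sonority 2).
/f/ is a fricative (sonority 2).
/n/ is a nasal (sonority 3).
The maximum is 3.

3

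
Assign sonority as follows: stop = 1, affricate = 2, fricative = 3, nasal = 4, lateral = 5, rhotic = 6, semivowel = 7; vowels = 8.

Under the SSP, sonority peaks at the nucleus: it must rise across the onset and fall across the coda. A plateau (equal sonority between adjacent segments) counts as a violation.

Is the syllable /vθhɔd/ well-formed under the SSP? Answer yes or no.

no

Onset: /v/ is a fricative (sonority 3), /θ/ is a fricative (sonority 3), /h/ is a fricative (sonority 3); then the nucleus /ɔ/ (sonority 8).
Onset profile 3-3-3-8 — does not strictly rise throughout.
Coda: /d/ is a stop (sonority 1).
Coda profile 8-1 — falls from the nucleus.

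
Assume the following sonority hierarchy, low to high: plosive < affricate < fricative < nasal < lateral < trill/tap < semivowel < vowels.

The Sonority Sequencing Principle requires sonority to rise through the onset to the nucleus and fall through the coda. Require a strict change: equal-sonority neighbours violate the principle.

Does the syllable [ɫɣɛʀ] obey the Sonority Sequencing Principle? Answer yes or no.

no

Onset: /ɫ/ is a lateral (sonority 5), /ɣ/ is a fricative (sonority 3); then the nucleus /ɛ/ (sonority 8).
Onset profile 5-3-8 — does not strictly rise throughout.
Coda: /ʀ/ is a trill/tap (sonority 6).
Coda profile 8-6 — falls from the nucleus.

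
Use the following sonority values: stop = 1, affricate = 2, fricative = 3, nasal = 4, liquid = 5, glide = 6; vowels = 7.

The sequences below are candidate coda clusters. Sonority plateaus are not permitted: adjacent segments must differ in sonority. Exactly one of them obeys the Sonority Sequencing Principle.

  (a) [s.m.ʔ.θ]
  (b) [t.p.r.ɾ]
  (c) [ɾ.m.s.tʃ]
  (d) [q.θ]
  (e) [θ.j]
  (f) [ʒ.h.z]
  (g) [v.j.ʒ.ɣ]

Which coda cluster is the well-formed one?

(a) 3-4-1-3 → violates
(b) 1-1-5-5 → violates
(c) 5-4-3-2 → obeys
(d) 1-3 → violates
(e) 3-6 → violates
(f) 3-3-3 → violates
(g) 3-6-3-3 → violates

c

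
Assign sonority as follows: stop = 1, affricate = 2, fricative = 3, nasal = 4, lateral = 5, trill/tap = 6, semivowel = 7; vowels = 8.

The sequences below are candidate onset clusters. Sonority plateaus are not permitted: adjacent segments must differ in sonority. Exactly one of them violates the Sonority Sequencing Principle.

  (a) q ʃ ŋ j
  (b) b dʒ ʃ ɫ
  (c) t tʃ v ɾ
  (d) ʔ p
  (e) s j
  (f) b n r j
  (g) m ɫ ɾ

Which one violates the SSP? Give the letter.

d

(a) sonority 1-3-4-7: well-formed.
(b) sonority 1-2-3-5: well-formed.
(c) sonority 1-2-3-6: well-formed.
(d) sonority 1-1: ill-formed.
(e) sonority 3-7: well-formed.
(f) sonority 1-4-6-7: well-formed.
(g) sonority 4-5-6: well-formed.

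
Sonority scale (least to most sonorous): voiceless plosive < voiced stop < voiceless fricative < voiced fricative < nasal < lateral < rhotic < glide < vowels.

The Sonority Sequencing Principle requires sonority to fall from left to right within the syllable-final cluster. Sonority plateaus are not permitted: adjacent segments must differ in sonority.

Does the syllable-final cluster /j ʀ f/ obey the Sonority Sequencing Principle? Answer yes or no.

yes

/j/ is a glide (sonority 8).
/ʀ/ is a rhotic (sonority 7).
/f/ is a voiceless fricative (sonority 3).
The profile 8-7-3 strictly falls, so the syllable-final cluster satisfies the SSP.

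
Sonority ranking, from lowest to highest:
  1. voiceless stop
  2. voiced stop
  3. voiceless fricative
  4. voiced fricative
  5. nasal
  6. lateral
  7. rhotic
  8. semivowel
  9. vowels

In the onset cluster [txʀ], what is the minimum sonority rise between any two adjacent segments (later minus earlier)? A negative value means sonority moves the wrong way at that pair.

/t/ is a voiceless stop (sonority 1).
/x/ is a voiceless fricative (sonority 3).
/ʀ/ is a rhotic (sonority 7).
/t/→/x/: change +2.
/x/→/ʀ/: change +4.
Minimum = 2.

2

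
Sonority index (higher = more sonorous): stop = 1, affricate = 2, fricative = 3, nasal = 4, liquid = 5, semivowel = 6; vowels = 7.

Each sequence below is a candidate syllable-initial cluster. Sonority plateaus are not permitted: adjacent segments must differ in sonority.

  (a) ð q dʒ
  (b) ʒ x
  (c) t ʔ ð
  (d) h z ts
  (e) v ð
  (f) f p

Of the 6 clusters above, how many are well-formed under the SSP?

(a) ð q dʒ: profile 3-1-2 — violates.
(b) ʒ x: profile 3-3 — violates.
(c) t ʔ ð: profile 1-1-3 — violates.
(d) h z ts: profile 3-3-2 — violates.
(e) v ð: profile 3-3 — violates.
(f) f p: profile 3-1 — violates.

0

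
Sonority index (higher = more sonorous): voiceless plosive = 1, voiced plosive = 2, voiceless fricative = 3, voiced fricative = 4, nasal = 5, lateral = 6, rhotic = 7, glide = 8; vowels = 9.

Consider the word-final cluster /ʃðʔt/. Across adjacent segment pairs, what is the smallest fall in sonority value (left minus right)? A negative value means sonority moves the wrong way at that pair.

/ʃ/: voiceless fricative = 3.
/ð/: voiced fricative = 4.
/ʔ/: voiceless plosive = 1.
/t/: voiceless plosive = 1.
/ʃ/→/ð/: change -1.
/ð/→/ʔ/: change +3.
/ʔ/→/t/: change +0.
Minimum = -1.

-1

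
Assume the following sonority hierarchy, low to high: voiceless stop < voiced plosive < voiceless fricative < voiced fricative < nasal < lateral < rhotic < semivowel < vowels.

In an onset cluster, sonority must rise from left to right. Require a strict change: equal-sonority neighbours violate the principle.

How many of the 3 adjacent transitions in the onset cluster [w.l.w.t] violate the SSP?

2

/w/: semivowel = 8.
/l/: lateral = 6.
/w/: semivowel = 8.
/t/: voiceless stop = 1.
/w/→/l/: 8→6 (does not rise) — violation.
/l/→/w/: 6→8 (rises) — ok.
/w/→/t/: 8→1 (does not rise) — violation.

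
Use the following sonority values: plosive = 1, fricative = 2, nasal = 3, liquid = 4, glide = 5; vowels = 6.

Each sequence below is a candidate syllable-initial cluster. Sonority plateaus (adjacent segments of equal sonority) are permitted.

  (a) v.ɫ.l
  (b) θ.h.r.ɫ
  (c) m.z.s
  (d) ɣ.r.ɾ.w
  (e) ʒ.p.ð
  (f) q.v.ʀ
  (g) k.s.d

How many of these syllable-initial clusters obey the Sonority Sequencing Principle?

4

(a) v.ɫ.l: profile 2-4-4 — obeys.
(b) θ.h.r.ɫ: profile 2-2-4-4 — obeys.
(c) m.z.s: profile 3-2-2 — violates.
(d) ɣ.r.ɾ.w: profile 2-4-4-5 — obeys.
(e) ʒ.p.ð: profile 2-1-2 — violates.
(f) q.v.ʀ: profile 1-2-4 — obeys.
(g) k.s.d: profile 1-2-1 — violates.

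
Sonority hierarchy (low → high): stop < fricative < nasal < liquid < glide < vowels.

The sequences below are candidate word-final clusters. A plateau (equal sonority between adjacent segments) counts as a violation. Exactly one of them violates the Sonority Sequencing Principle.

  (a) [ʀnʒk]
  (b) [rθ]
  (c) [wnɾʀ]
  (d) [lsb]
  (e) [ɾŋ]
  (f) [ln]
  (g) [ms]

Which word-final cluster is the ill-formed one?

c

(a) [ʀnʒk]: profile 4-3-2-1 — obeys.
(b) [rθ]: profile 4-2 — obeys.
(c) [wnɾʀ]: profile 5-3-4-4 — violates.
(d) [lsb]: profile 4-2-1 — obeys.
(e) [ɾŋ]: profile 4-3 — obeys.
(f) [ln]: profile 4-3 — obeys.
(g) [ms]: profile 3-2 — obeys.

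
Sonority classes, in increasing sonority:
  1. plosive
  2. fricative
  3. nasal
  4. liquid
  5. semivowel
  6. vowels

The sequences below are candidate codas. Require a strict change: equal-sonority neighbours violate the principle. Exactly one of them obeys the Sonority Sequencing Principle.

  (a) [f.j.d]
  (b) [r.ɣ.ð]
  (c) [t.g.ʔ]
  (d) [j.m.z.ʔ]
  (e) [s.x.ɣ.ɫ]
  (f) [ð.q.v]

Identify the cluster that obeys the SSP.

(a) sonority 2-5-1: ill-formed.
(b) sonority 4-2-2: ill-formed.
(c) sonority 1-1-1: ill-formed.
(d) sonority 5-3-2-1: well-formed.
(e) sonority 2-2-2-4: ill-formed.
(f) sonority 2-1-2: ill-formed.

d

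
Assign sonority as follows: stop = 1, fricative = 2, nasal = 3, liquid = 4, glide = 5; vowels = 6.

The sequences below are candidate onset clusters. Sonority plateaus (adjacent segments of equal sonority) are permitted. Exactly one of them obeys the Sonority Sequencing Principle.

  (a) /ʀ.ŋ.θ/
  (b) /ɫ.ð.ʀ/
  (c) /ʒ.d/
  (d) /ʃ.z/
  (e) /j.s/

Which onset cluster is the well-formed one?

d

(a) /ʀ.ŋ.θ/: profile 4-3-2 — violates.
(b) /ɫ.ð.ʀ/: profile 4-2-4 — violates.
(c) /ʒ.d/: profile 2-1 — violates.
(d) /ʃ.z/: profile 2-2 — obeys.
(e) /j.s/: profile 5-2 — violates.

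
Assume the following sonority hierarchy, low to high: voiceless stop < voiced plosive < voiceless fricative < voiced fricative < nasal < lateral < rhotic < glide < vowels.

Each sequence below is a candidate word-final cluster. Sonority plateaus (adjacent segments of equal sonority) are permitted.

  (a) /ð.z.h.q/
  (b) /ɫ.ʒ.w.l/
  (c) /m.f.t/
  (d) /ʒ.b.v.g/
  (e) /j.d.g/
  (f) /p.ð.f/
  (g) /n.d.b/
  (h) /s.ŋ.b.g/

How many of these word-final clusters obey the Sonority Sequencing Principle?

4

(a) 4-4-3-1 → obeys
(b) 6-4-8-6 → violates
(c) 5-3-1 → obeys
(d) 4-2-4-2 → violates
(e) 8-2-2 → obeys
(f) 1-4-3 → violates
(g) 5-2-2 → obeys
(h) 3-5-2-2 → violates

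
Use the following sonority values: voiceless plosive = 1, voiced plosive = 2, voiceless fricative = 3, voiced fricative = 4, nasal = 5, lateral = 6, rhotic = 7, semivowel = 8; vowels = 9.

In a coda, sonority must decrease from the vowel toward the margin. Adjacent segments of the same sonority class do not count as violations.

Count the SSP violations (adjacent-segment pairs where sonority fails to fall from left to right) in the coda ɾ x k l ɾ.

/ɾ/ is a rhotic (sonority 7).
/x/ is a voiceless fricative (sonority 3).
/k/ is a voiceless plosive (sonority 1).
/l/ is a lateral (sonority 6).
/ɾ/ is a rhotic (sonority 7).
/ɾ/→/x/: 7→3 (falls) — ok.
/x/→/k/: 3→1 (falls) — ok.
/k/→/l/: 1→6 (does not fall) — violation.
/l/→/ɾ/: 6→7 (does not fall) — violation.

2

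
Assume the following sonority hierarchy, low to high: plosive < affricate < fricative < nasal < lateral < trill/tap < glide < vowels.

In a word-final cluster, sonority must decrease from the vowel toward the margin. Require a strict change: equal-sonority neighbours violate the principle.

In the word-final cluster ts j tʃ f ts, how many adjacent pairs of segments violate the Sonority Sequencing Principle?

/ts/ is an affricate (sonority 2).
/j/ is a glide (sonority 7).
/tʃ/ is an affricate (sonority 2).
/f/ is a fricative (sonority 3).
/ts/ is an affricate (sonority 2).
/ts/→/j/: 2→7 (does not fall) — violation.
/j/→/tʃ/: 7→2 (falls) — ok.
/tʃ/→/f/: 2→3 (does not fall) — violation.
/f/→/ts/: 3→2 (falls) — ok.

2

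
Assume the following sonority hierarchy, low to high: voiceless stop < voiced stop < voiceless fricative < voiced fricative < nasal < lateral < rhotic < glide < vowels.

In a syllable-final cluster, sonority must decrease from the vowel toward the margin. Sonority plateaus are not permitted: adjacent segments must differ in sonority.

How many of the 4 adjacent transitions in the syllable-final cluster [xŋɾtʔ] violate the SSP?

/x/ is a voiceless fricative (sonority 3).
/ŋ/ is a nasal (sonority 5).
/ɾ/ is a rhotic (sonority 7).
/t/ is a voiceless stop (sonority 1).
/ʔ/ is a voiceless stop (sonority 1).
/x/→/ŋ/: 3→5 (does not fall) — violation.
/ŋ/→/ɾ/: 5→7 (does not fall) — violation.
/ɾ/→/t/: 7→1 (falls) — ok.
/t/→/ʔ/: 1→1 (plateau) — violation.

3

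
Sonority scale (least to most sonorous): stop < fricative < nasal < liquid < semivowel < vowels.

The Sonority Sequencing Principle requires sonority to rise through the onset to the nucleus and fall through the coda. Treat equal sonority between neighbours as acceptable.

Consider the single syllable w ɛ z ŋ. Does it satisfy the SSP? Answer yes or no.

no

Onset: /w/ is a semivowel (sonority 5); then the nucleus /ɛ/ (sonority 6).
Onset profile 5-6 — rises to the nucleus.
Coda: /z/ is a fricative (sonority 2), /ŋ/ is a nasal (sonority 3).
Coda profile 6-2-3 — does not fall throughout.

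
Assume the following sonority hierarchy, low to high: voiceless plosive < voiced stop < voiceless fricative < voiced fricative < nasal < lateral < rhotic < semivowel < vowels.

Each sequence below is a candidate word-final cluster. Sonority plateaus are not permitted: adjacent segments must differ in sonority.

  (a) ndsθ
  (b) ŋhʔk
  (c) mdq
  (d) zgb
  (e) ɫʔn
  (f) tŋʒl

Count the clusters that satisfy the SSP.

(a) sonority 5-2-3-3: ill-formed.
(b) sonority 5-3-1-1: ill-formed.
(c) sonority 5-2-1: well-formed.
(d) sonority 4-2-2: ill-formed.
(e) sonority 6-1-5: ill-formed.
(f) sonority 1-5-4-6: ill-formed.

1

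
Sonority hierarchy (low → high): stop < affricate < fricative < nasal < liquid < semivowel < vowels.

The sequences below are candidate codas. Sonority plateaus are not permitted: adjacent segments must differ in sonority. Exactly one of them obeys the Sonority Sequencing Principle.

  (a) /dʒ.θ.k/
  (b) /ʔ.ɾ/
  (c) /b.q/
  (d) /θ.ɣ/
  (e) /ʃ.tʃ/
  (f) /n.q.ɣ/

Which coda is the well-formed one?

e

(a) sonority 2-3-1: ill-formed.
(b) sonority 1-5: ill-formed.
(c) sonority 1-1: ill-formed.
(d) sonority 3-3: ill-formed.
(e) sonority 3-2: well-formed.
(f) sonority 4-1-3: ill-formed.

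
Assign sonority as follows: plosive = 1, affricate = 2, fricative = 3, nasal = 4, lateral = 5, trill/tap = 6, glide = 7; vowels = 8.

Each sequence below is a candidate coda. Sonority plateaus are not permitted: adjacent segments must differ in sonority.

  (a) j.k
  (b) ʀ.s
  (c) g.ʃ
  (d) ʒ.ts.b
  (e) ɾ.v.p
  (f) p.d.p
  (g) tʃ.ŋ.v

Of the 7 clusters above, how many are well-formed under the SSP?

(a) 7-1 → obeys
(b) 6-3 → obeys
(c) 1-3 → violates
(d) 3-2-1 → obeys
(e) 6-3-1 → obeys
(f) 1-1-1 → violates
(g) 2-4-3 → violates

4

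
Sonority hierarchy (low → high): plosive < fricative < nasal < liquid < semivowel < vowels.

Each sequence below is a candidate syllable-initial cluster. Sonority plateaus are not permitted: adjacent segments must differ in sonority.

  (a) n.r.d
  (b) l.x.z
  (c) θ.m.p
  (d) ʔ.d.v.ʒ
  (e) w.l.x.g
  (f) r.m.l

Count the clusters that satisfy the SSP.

0

(a) n.r.d: profile 3-4-1 — violates.
(b) l.x.z: profile 4-2-2 — violates.
(c) θ.m.p: profile 2-3-1 — violates.
(d) ʔ.d.v.ʒ: profile 1-1-2-2 — violates.
(e) w.l.x.g: profile 5-4-2-1 — violates.
(f) r.m.l: profile 4-3-4 — violates.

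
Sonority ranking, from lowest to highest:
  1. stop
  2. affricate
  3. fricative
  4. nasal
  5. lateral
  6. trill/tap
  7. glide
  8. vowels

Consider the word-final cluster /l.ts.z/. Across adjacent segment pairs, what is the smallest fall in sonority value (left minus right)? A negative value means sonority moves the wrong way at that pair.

/l/: lateral = 5.
/ts/: affricate = 2.
/z/: fricative = 3.
/l/→/ts/: change +3.
/ts/→/z/: change -1.
Minimum = -1.

-1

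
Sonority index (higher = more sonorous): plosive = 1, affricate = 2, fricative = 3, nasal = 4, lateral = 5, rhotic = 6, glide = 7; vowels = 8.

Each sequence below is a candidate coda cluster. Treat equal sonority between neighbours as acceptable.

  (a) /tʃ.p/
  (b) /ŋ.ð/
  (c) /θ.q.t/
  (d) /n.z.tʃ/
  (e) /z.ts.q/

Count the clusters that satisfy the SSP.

5

(a) sonority 2-1: well-formed.
(b) sonority 4-3: well-formed.
(c) sonority 3-1-1: well-formed.
(d) sonority 4-3-2: well-formed.
(e) sonority 3-2-1: well-formed.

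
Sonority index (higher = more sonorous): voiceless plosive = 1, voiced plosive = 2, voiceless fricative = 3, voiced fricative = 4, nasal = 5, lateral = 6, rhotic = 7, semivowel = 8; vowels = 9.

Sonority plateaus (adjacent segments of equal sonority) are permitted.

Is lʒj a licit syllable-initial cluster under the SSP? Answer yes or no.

no

/l/ is a lateral (sonority 6).
/ʒ/ is a voiced fricative (sonority 4).
/j/ is a semivowel (sonority 8).
The profile is 6-4-8. Between /l/ (6) and /ʒ/ (4) sonority does not rise, so the cluster violates the SSP.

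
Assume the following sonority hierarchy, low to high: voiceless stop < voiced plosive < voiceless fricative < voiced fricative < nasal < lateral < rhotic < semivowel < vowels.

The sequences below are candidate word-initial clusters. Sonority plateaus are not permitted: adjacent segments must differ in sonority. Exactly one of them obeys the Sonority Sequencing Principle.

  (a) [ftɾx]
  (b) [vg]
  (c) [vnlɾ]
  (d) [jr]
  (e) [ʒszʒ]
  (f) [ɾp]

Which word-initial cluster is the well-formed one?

(a) [ftɾx]: profile 3-1-7-3 — violates.
(b) [vg]: profile 4-2 — violates.
(c) [vnlɾ]: profile 4-5-6-7 — obeys.
(d) [jr]: profile 8-7 — violates.
(e) [ʒszʒ]: profile 4-3-4-4 — violates.
(f) [ɾp]: profile 7-1 — violates.

c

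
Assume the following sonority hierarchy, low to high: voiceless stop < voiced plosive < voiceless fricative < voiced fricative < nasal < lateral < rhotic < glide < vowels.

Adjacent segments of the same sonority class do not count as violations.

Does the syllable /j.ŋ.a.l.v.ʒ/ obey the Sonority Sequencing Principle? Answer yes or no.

no

Onset: /j/ is a glide (sonority 8), /ŋ/ is a nasal (sonority 5); then the nucleus /a/ (sonority 9).
Onset profile 8-5-9 — does not rise throughout.
Coda: /l/ is a lateral (sonority 6), /v/ is a voiced fricative (sonority 4), /ʒ/ is a voiced fricative (sonority 4).
Coda profile 9-6-4-4 — falls from the nucleus.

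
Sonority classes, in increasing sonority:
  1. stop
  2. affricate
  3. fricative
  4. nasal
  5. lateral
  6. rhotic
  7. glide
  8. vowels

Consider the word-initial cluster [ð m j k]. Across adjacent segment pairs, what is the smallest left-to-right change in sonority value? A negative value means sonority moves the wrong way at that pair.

-6

/ð/ is a fricative (sonority 3).
/m/ is a nasal (sonority 4).
/j/ is a glide (sonority 7).
/k/ is a stop (sonority 1).
/ð/→/m/: change +1.
/m/→/j/: change +3.
/j/→/k/: change -6.
Minimum = -6.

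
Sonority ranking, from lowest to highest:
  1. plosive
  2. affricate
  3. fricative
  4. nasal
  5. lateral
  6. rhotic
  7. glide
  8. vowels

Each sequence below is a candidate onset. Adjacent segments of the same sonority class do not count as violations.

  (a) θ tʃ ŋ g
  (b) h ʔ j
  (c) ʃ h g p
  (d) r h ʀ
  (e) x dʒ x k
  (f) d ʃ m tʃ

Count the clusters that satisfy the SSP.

(a) θ tʃ ŋ g: profile 3-2-4-1 — violates.
(b) h ʔ j: profile 3-1-7 — violates.
(c) ʃ h g p: profile 3-3-1-1 — violates.
(d) r h ʀ: profile 6-3-6 — violates.
(e) x dʒ x k: profile 3-2-3-1 — violates.
(f) d ʃ m tʃ: profile 1-3-4-2 — violates.

0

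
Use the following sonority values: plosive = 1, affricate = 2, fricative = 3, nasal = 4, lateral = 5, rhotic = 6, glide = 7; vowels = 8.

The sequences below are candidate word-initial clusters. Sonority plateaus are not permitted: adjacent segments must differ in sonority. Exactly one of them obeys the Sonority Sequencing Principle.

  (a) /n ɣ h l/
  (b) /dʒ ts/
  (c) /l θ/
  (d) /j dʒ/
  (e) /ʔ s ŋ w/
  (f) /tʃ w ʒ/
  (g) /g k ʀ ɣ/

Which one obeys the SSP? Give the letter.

(a) /n ɣ h l/: profile 4-3-3-5 — violates.
(b) /dʒ ts/: profile 2-2 — violates.
(c) /l θ/: profile 5-3 — violates.
(d) /j dʒ/: profile 7-2 — violates.
(e) /ʔ s ŋ w/: profile 1-3-4-7 — obeys.
(f) /tʃ w ʒ/: profile 2-7-3 — violates.
(g) /g k ʀ ɣ/: profile 1-1-6-3 — violates.

e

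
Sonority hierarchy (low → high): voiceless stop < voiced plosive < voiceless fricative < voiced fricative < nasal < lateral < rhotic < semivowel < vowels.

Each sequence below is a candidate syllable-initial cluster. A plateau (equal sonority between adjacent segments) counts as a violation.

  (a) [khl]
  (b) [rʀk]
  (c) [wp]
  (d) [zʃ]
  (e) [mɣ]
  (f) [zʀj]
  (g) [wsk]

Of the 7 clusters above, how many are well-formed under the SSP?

2

(a) 1-3-6 → obeys
(b) 7-7-1 → violates
(c) 8-1 → violates
(d) 4-3 → violates
(e) 5-4 → violates
(f) 4-7-8 → obeys
(g) 8-3-1 → violates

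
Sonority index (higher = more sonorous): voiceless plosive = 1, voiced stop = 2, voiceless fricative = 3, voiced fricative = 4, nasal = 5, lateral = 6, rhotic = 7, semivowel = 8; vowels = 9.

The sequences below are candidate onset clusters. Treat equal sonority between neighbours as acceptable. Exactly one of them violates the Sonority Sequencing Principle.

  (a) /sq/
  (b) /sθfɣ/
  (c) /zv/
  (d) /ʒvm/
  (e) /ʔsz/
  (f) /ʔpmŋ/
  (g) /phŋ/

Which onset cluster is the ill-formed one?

a

(a) sonority 3-1: ill-formed.
(b) sonority 3-3-3-4: well-formed.
(c) sonority 4-4: well-formed.
(d) sonority 4-4-5: well-formed.
(e) sonority 1-3-4: well-formed.
(f) sonority 1-1-5-5: well-formed.
(g) sonority 1-3-5: well-formed.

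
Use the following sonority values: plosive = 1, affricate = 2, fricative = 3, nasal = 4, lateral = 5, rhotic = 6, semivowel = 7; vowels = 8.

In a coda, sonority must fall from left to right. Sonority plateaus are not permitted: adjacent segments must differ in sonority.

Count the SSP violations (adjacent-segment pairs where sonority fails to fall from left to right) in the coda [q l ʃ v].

2

/q/ is a plosive (sonority 1).
/l/ is a lateral (sonority 5).
/ʃ/ is a fricative (sonority 3).
/v/ is a fricative (sonority 3).
/q/→/l/: 1→5 (does not fall) — violation.
/l/→/ʃ/: 5→3 (falls) — ok.
/ʃ/→/v/: 3→3 (plateau) — violation.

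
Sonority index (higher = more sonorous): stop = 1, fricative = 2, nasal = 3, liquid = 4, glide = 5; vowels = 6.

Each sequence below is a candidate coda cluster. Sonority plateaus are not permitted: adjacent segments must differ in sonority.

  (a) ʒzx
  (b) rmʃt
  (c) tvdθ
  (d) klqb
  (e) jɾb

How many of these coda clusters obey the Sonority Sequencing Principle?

2

(a) sonority 2-2-2: ill-formed.
(b) sonority 4-3-2-1: well-formed.
(c) sonority 1-2-1-2: ill-formed.
(d) sonority 1-4-1-1: ill-formed.
(e) sonority 5-4-1: well-formed.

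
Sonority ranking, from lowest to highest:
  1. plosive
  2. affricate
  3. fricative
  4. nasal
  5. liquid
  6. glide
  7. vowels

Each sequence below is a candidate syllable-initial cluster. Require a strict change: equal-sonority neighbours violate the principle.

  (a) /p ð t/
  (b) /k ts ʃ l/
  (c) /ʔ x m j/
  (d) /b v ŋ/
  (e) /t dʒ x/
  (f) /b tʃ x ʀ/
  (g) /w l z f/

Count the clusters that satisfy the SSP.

(a) /p ð t/: profile 1-3-1 — violates.
(b) /k ts ʃ l/: profile 1-2-3-5 — obeys.
(c) /ʔ x m j/: profile 1-3-4-6 — obeys.
(d) /b v ŋ/: profile 1-3-4 — obeys.
(e) /t dʒ x/: profile 1-2-3 — obeys.
(f) /b tʃ x ʀ/: profile 1-2-3-5 — obeys.
(g) /w l z f/: profile 6-5-3-3 — violates.

5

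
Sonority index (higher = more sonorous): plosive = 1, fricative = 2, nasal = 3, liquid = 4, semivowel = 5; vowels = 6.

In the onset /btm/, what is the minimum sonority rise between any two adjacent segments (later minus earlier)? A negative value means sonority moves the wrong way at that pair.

0

/b/: plosive = 1.
/t/: plosive = 1.
/m/: nasal = 3.
/b/→/t/: change +0.
/t/→/m/: change +2.
Minimum = 0.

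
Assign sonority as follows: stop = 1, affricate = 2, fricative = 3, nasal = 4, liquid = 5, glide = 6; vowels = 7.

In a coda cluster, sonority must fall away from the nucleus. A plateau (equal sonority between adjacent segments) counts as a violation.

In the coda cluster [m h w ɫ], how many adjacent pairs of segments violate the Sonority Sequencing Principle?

1

/m/: nasal = 4.
/h/: fricative = 3.
/w/: glide = 6.
/ɫ/: liquid = 5.
/m/→/h/: 4→3 (falls) — ok.
/h/→/w/: 3→6 (does not fall) — violation.
/w/→/ɫ/: 6→5 (falls) — ok.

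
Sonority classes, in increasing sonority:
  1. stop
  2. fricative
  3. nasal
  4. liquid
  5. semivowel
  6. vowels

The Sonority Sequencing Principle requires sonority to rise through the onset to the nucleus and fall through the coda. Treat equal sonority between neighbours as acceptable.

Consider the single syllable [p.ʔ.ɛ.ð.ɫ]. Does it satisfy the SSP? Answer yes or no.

no

Onset: /p/ is a stop (sonority 1), /ʔ/ is a stop (sonority 1); then the nucleus /ɛ/ (sonority 6).
Onset profile 1-1-6 — rises to the nucleus.
Coda: /ð/ is a fricative (sonority 2), /ɫ/ is a liquid (sonority 4).
Coda profile 6-2-4 — does not fall throughout.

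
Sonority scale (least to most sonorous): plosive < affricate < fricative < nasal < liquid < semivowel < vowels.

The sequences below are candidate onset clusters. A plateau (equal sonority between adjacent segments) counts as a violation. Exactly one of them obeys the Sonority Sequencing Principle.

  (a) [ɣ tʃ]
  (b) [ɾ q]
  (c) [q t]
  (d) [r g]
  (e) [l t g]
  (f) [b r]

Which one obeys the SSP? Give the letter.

(a) [ɣ tʃ]: profile 3-2 — violates.
(b) [ɾ q]: profile 5-1 — violates.
(c) [q t]: profile 1-1 — violates.
(d) [r g]: profile 5-1 — violates.
(e) [l t g]: profile 5-1-1 — violates.
(f) [b r]: profile 1-5 — obeys.

f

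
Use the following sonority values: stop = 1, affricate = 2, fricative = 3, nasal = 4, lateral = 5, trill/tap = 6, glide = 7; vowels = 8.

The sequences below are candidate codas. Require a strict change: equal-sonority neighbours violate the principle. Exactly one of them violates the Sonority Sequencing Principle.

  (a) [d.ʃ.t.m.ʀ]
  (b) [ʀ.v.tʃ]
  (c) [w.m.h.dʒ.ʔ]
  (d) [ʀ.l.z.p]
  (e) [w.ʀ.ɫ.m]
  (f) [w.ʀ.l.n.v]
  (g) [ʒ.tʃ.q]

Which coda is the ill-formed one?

(a) sonority 1-3-1-4-6: ill-formed.
(b) sonority 6-3-2: well-formed.
(c) sonority 7-4-3-2-1: well-formed.
(d) sonority 6-5-3-1: well-formed.
(e) sonority 7-6-5-4: well-formed.
(f) sonority 7-6-5-4-3: well-formed.
(g) sonority 3-2-1: well-formed.

a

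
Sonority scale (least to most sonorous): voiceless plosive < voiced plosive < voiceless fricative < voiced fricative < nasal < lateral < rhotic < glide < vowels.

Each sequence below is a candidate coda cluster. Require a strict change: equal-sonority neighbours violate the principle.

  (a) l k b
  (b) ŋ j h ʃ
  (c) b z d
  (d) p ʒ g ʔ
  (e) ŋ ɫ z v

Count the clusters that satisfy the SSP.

0

(a) sonority 6-1-2: ill-formed.
(b) sonority 5-8-3-3: ill-formed.
(c) sonority 2-4-2: ill-formed.
(d) sonority 1-4-2-1: ill-formed.
(e) sonority 5-6-4-4: ill-formed.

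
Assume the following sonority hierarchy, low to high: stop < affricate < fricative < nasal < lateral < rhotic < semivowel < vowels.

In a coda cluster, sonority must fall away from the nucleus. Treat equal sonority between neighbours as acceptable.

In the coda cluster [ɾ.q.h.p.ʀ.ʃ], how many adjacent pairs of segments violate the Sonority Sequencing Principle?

/ɾ/ — rhotic, sonority 6.
/q/ — stop, sonority 1.
/h/ — fricative, sonority 3.
/p/ — stop, sonority 1.
/ʀ/ — rhotic, sonority 6.
/ʃ/ — fricative, sonority 3.
/ɾ/→/q/: 6→1 (falls) — ok.
/q/→/h/: 1→3 (does not fall) — violation.
/h/→/p/: 3→1 (falls) — ok.
/p/→/ʀ/: 1→6 (does not fall) — violation.
/ʀ/→/ʃ/: 6→3 (falls) — ok.

2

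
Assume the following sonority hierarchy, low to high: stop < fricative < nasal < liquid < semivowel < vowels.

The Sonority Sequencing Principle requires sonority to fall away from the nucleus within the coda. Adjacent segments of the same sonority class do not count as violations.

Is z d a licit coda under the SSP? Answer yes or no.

/z/ is a fricative (sonority 2).
/d/ is a stop (sonority 1).
The profile 2-1 strictly falls, so the coda satisfies the SSP.

yes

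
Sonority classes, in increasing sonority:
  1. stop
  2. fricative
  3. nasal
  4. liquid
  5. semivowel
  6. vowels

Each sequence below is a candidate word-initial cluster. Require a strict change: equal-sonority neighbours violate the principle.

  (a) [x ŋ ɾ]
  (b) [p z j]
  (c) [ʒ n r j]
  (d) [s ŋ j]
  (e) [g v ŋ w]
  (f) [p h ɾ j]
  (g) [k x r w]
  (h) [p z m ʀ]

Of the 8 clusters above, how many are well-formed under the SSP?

(a) sonority 2-3-4: well-formed.
(b) sonority 1-2-5: well-formed.
(c) sonority 2-3-4-5: well-formed.
(d) sonority 2-3-5: well-formed.
(e) sonority 1-2-3-5: well-formed.
(f) sonority 1-2-4-5: well-formed.
(g) sonority 1-2-4-5: well-formed.
(h) sonority 1-2-3-4: well-formed.

8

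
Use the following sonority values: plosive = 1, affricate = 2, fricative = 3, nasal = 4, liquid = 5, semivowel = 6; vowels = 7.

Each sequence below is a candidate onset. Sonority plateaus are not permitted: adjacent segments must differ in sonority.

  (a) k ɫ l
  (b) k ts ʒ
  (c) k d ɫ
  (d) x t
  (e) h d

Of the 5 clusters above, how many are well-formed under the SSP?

(a) k ɫ l: profile 1-5-5 — violates.
(b) k ts ʒ: profile 1-2-3 — obeys.
(c) k d ɫ: profile 1-1-5 — violates.
(d) x t: profile 3-1 — violates.
(e) h d: profile 3-1 — violates.

1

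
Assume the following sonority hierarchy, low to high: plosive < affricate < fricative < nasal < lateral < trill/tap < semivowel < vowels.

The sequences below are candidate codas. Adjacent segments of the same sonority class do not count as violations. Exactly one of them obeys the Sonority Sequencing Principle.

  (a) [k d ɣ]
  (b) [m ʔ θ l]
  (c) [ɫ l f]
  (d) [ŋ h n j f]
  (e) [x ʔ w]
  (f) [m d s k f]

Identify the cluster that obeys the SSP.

(a) 1-1-3 → violates
(b) 4-1-3-5 → violates
(c) 5-5-3 → obeys
(d) 4-3-4-7-3 → violates
(e) 3-1-7 → violates
(f) 4-1-3-1-3 → violates

c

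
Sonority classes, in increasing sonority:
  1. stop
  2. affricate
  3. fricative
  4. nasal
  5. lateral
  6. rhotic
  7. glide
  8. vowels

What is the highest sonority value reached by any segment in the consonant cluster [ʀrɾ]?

/ʀ/ — rhotic, sonority 6.
/r/ — rhotic, sonority 6.
/ɾ/ — rhotic, sonority 6.
The maximum is 6.

6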